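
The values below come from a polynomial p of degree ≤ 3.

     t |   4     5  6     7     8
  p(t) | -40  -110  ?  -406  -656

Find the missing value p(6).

On equispaced nodes a degree-3 polynomial has vanishing fourth forward difference, so
  p(4) - 4·p(5) + 6·p(6) - 4·p(7) + p(8) = 0.
Substituting the known values and solving for p(6):
  6·p(6) = -1368
  p(6) = -228.

-228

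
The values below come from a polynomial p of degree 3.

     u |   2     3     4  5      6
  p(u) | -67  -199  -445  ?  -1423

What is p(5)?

The 4 known points determine the degree-3 polynomial uniquely.
Write p(u) = au^3 + bu^2 + cu + d. Substituting each data point gives a linear system:
  8a + 4b + 2c + d = -67
  27a + 9b + 3c + d = -199
  64a + 16b + 4c + d = -445
  216a + 36b + 6c + d = -1423
Solving the system yields a = -6, b = -3, c = -3, d = -1.
So p(u) = -6u^3 - 3u^2 - 3u - 1.
Then p(5) = -841.

-841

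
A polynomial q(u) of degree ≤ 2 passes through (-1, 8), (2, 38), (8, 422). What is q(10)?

Using the Lagrange interpolation formula with nodes -1, 2, 8:
  L_0(u) = (u - 2)(u - 8) / 27
  L_1(u) = (u + 1)(u - 8) / -18
  L_2(u) = (u + 1)(u - 2) / 54
Then q(u) = 8·L_0(u) + 38·L_1(u) + 422·L_2(u).
Expanding and collecting terms gives q(u) = 6u^2 + 4u + 6.
Evaluating at u = 10: q(10) = 646.

646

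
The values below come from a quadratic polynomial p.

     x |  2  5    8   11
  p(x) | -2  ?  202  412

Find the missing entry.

64

On equispaced nodes a degree-2 polynomial has vanishing third forward difference, so
  - p(2) + 3·p(5) - 3·p(8) + p(11) = 0.
Substituting the known values and solving for p(5):
  3·p(5) = 192
  p(5) = 64.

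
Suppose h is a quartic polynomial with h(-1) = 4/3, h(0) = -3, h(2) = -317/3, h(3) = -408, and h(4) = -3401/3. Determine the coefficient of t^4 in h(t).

Write h(t) = at^4 + bt^3 + ct^2 + dt + e. Substituting each data point gives a linear system:
  a - b + c - d + e = 4/3
  e = -3
  16a + 8b + 4c + 2d + e = -317/3
  81a + 27b + 9c + 3d + e = -408
  256a + 64b + 16c + 4d + e = -3401/3
Solving the system yields a = -3, b = -5, c = -5/3, d = -4, e = -3.
So h(t) = -3t^4 - 5t^3 - (5/3)t^2 - 4t - 3.
The leading coefficient is -3.

-3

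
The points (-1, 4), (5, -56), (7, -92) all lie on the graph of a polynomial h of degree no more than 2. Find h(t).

Write h(t) = at^2 + bt + c. Substituting each data point gives a linear system:
  a - b + c = 4
  25a + 5b + c = -56
  49a + 7b + c = -92
Solving the system yields a = -1, b = -6, c = -1.
So h(t) = -t² - 6t - 1.
Check: h(7) = -92. ✓

h(t) = -t^2 - 6t - 1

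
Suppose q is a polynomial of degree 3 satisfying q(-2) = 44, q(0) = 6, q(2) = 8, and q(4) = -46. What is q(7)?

Forward differences of the values at x = -2, 0, 2, 4:
  q  : 44  6  8  -46
  Δ  : -38  2  -54
  Δ^2: 40  -56
  Δ^3: -96
The third differences are constant, confirming degree 3.
Interpolating (Newton forward form) and evaluating at x = 7 gives q(7) = -442.

-442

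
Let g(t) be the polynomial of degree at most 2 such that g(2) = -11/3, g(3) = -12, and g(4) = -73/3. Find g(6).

Write g(t) = at^2 + bt + c. Substituting each data point gives a linear system:
  4a + 2b + c = -11/3
  9a + 3b + c = -12
  16a + 4b + c = -73/3
Solving the system yields a = -2, b = 5/3, c = 1.
So g(t) = -2t^2 + (5/3)t + 1.
Then g(6) = -61.

-61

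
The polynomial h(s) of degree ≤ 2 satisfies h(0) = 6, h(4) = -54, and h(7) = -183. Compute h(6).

Write h(s) = as^2 + bs + c. Substituting each data point gives a linear system:
  c = 6
  16a + 4b + c = -54
  49a + 7b + c = -183
Solving the system yields a = -4, b = 1, c = 6.
So h(s) = -4s^2 + s + 6.
Then h(6) = -132.

-132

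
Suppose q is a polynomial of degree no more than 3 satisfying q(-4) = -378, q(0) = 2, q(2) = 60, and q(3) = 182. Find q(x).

q(x) = 6x^3 + x^2 + 3x + 2

Write q(x) = ax^3 + bx^2 + cx + d. Substituting each data point gives a linear system:
  -64a + 16b - 4c + d = -378
  d = 2
  8a + 4b + 2c + d = 60
  27a + 9b + 3c + d = 182
Solving the system yields a = 6, b = 1, c = 3, d = 2.
So q(x) = 6x^3 + x^2 + 3x + 2.
Check: q(2) = 60. ✓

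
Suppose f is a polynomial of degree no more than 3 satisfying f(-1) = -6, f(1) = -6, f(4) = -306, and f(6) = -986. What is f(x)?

Using the Lagrange interpolation formula with nodes -1, 1, 4, 6:
  L_0(x) = (x - 1)(x - 4)(x - 6) / -70
  L_1(x) = (x + 1)(x - 4)(x - 6) / 30
  L_2(x) = (x + 1)(x - 1)(x - 6) / -30
  L_3(x) = (x + 1)(x - 1)(x - 4) / 70
Then f(x) = -6·L_0(x) - 6·L_1(x) - 306·L_2(x) - 986·L_3(x).
Expanding and collecting terms gives f(x) = -4x^3 - 4x^2 + 4x - 2.
Check: f(-1) = -6. ✓

f(x) = -4x^3 - 4x^2 + 4x - 2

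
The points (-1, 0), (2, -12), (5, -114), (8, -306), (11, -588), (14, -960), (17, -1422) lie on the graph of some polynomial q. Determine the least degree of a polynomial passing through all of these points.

Forward differences of the values at n = -1, 2, 5, 8, 11, 14, 17:
  q  : 0  -12  -114  -306  -588  -960  -1422
  Δ  : -12  -102  -192  -282  -372  -462
  Δ^2: -90  -90  -90  -90  -90
  Δ^3: 0  0  0  0
  Δ^4: 0  0  0
  Δ^5: 0  0
  Δ^6: 0
The second differences are constant (-90) and nonzero, while all higher differences vanish, so the minimal degree is 2.

2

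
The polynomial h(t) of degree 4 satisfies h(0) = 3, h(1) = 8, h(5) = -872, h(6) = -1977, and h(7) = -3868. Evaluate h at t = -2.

-25

Using the Lagrange interpolation formula with nodes 0, 1, 5, 6, 7:
  L_0(t) = (t - 1)(t - 5)(t - 6)(t - 7) / 210
  L_1(t) = t(t - 5)(t - 6)(t - 7) / -120
  L_2(t) = t(t - 1)(t - 6)(t - 7) / 40
  L_3(t) = t(t - 1)(t - 5)(t - 7) / -30
  L_4(t) = t(t - 1)(t - 5)(t - 6) / 84
Then h(t) = 3·L_0(t) + 8·L_1(t) - 872·L_2(t) - 1977·L_3(t) - 3868·L_4(t).
Expanding and collecting terms gives h(t) = -2t^4 + 2t^3 + 5t^2 + 3.
Evaluating at t = -2: h(-2) = -25.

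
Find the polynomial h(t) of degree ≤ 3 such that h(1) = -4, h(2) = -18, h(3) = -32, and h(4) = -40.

Write h(t) = at^3 + bt^2 + ct + d. Substituting each data point gives a linear system:
  a + b + c + d = -4
  8a + 4b + 2c + d = -18
  27a + 9b + 3c + d = -32
  64a + 16b + 4c + d = -40
Solving the system yields a = 1, b = -6, c = -3, d = 4.
So h(t) = t^3 - 6t^2 - 3t + 4.
Check: h(4) = -40. ✓

h(t) = t^3 - 6t^2 - 3t + 4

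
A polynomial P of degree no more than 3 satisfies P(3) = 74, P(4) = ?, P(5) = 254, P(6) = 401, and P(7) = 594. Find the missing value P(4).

147

On equispaced nodes a degree-3 polynomial has vanishing fourth forward difference, so
  P(3) - 4·P(4) + 6·P(5) - 4·P(6) + P(7) = 0.
Substituting the known values and solving for P(4):
  -4·P(4) = -588
  P(4) = 147.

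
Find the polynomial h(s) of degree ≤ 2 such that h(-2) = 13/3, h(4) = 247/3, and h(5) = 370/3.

Write h(s) = as^2 + bs + c. Substituting each data point gives a linear system:
  4a - 2b + c = 13/3
  16a + 4b + c = 247/3
  25a + 5b + c = 370/3
Solving the system yields a = 4, b = 5, c = -5/3.
So h(s) = 4s^2 + 5s - 5/3.
Check: h(-2) = 13/3. ✓

h(s) = 4s^2 + 5s - 5/3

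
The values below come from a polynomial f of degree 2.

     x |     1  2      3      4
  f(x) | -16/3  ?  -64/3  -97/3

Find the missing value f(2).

-37/3

The 3 known points determine the degree-2 polynomial uniquely.
Write f(x) = ax^2 + bx + c. Substituting each data point gives a linear system:
  a + b + c = -16/3
  9a + 3b + c = -64/3
  16a + 4b + c = -97/3
Solving the system yields a = -1, b = -4, c = -1/3.
So f(x) = -x² - 4x - 1/3.
Then f(2) = -37/3.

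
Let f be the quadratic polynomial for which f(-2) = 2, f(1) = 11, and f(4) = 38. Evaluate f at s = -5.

Forward differences of the values at s = -2, 1, 4:
  f  : 2  11  38
  Δ  : 9  27
  Δ^2: 18
The second differences are constant, confirming degree 2.
Interpolating (Newton forward form) and evaluating at s = -5 gives f(-5) = 11.

11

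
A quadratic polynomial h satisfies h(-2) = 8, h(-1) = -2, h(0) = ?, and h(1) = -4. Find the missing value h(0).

On equispaced nodes a degree-2 polynomial has vanishing third forward difference, so
  - h(-2) + 3·h(-1) - 3·h(0) + h(1) = 0.
Substituting the known values and solving for h(0):
  -3·h(0) = 18
  h(0) = -6.

-6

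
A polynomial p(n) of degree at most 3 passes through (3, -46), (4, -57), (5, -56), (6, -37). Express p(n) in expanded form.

p(n) = n^3 - 6n^2 - 6n - 1

Write p(n) = an^3 + bn^2 + cn + d. Substituting each data point gives a linear system:
  27a + 9b + 3c + d = -46
  64a + 16b + 4c + d = -57
  125a + 25b + 5c + d = -56
  216a + 36b + 6c + d = -37
Solving the system yields a = 1, b = -6, c = -6, d = -1.
So p(n) = n³ - 6n² - 6n - 1.
Check: p(4) = -57. ✓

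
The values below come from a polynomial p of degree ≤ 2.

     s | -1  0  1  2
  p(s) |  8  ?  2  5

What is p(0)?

On equispaced nodes a degree-2 polynomial has vanishing third forward difference, so
  - p(-1) + 3·p(0) - 3·p(1) + p(2) = 0.
Substituting the known values and solving for p(0):
  3·p(0) = 9
  p(0) = 3.

3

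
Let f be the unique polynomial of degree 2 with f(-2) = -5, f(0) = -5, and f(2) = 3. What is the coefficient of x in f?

2

Write f(x) = ax^2 + bx + c. Substituting each data point gives a linear system:
  4a - 2b + c = -5
  c = -5
  4a + 2b + c = 3
Solving the system yields a = 1, b = 2, c = -5.
So f(x) = x^2 + 2x - 5.
The coefficient of x is 2.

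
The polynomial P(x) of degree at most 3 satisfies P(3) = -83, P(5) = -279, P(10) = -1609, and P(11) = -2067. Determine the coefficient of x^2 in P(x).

Write P(x) = ax^3 + bx^2 + cx + d. Substituting each data point gives a linear system:
  27a + 9b + 3c + d = -83
  125a + 25b + 5c + d = -279
  1000a + 100b + 10c + d = -1609
  1331a + 121b + 11c + d = -2067
Solving the system yields a = -1, b = -6, c = -1, d = 1.
So P(x) = -x^3 - 6x^2 - x + 1.
The coefficient of x^2 is -6.

-6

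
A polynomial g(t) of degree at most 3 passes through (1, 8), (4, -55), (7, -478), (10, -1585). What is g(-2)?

35

Forward differences of the values at t = 1, 4, 7, 10:
  g  : 8  -55  -478  -1585
  Δ  : -63  -423  -1107
  Δ^2: -360  -684
  Δ^3: -324
The third differences are constant, confirming degree 3.
Interpolating (Newton forward form) and evaluating at t = -2 gives g(-2) = 35.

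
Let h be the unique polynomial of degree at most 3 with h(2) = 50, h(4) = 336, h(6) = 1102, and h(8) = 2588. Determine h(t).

Write h(t) = at^3 + bt^2 + ct + d. Substituting each data point gives a linear system:
  8a + 4b + 2c + d = 50
  64a + 16b + 4c + d = 336
  216a + 36b + 6c + d = 1102
  512a + 64b + 8c + d = 2588
Solving the system yields a = 5, b = 0, c = 3, d = 4.
So h(t) = 5t^3 + 3t + 4.
Check: h(6) = 1102. ✓

h(t) = 5t^3 + 3t + 4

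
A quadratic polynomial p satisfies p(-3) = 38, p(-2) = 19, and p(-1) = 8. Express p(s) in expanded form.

p(s) = 4s^2 + s + 5

Write p(s) = as^2 + bs + c. Substituting each data point gives a linear system:
  9a - 3b + c = 38
  4a - 2b + c = 19
  a - b + c = 8
Solving the system yields a = 4, b = 1, c = 5.
So p(s) = 4s^2 + s + 5.
Check: p(-3) = 38. ✓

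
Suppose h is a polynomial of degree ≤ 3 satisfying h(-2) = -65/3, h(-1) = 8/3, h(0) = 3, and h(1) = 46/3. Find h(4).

Forward differences of the values at t = -2, -1, 0, 1:
  h  : -65/3  8/3  3  46/3
  Δ  : 73/3  1/3  37/3
  Δ^2: -24  12
  Δ^3: 36
The third differences are constant, confirming degree 3.
Interpolating (Newton forward form) and evaluating at t = 4 gives h(4) = 1453/3.

1453/3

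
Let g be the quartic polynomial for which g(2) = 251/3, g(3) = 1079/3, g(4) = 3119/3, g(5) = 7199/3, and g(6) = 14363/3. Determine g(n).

Write g(n) = an^4 + bn^3 + cn^2 + dn + e. Substituting each data point gives a linear system:
  16a + 8b + 4c + 2d + e = 251/3
  81a + 27b + 9c + 3d + e = 1079/3
  256a + 64b + 16c + 4d + e = 3119/3
  625a + 125b + 25c + 5d + e = 7199/3
  1296a + 216b + 36c + 6d + e = 14363/3
Solving the system yields a = 3, b = 4, c = 1, d = 0, e = -1/3.
So g(n) = 3n⁴ + 4n³ + n² - 1/3.
Check: g(3) = 1079/3. ✓

g(n) = 3n^4 + 4n^3 + n^2 - 1/3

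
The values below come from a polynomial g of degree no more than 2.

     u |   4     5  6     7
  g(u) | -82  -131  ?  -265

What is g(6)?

-192

The 3 known points determine the degree-2 polynomial uniquely.
Write g(u) = au^2 + bu + c. Substituting each data point gives a linear system:
  16a + 4b + c = -82
  25a + 5b + c = -131
  49a + 7b + c = -265
Solving the system yields a = -6, b = 5, c = -6.
So g(u) = -6u^2 + 5u - 6.
Then g(6) = -192.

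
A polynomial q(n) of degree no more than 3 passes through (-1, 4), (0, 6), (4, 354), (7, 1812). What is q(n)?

Write q(n) = an^3 + bn^2 + cn + d. Substituting each data point gives a linear system:
  -a + b - c + d = 4
  d = 6
  64a + 16b + 4c + d = 354
  343a + 49b + 7c + d = 1812
Solving the system yields a = 5, b = 2, c = -1, d = 6.
So q(n) = 5n^3 + 2n^2 - n + 6.
Check: q(4) = 354. ✓

q(n) = 5n^3 + 2n^2 - n + 6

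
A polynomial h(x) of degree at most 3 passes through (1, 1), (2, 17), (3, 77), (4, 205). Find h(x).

Using the Lagrange interpolation formula with nodes 1, 2, 3, 4:
  L_0(x) = (x - 2)(x - 3)(x - 4) / -6
  L_1(x) = (x - 1)(x - 3)(x - 4) / 2
  L_2(x) = (x - 1)(x - 2)(x - 4) / -2
  L_3(x) = (x - 1)(x - 2)(x - 3) / 6
Then h(x) = 1·L_0(x) + 17·L_1(x) + 77·L_2(x) + 205·L_3(x).
Expanding and collecting terms gives h(x) = 4x^3 - 2x^2 - 6x + 5.
Check: h(2) = 17. ✓

h(x) = 4x^3 - 2x^2 - 6x + 5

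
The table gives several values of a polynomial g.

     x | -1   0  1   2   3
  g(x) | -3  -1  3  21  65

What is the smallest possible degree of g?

Forward differences of the values at x = -1, 0, 1, 2, 3:
  g  : -3  -1  3  21  65
  Δ  : 2  4  18  44
  Δ^2: 2  14  26
  Δ^3: 12  12
  Δ^4: 0
The third differences are constant (12) and nonzero, while all higher differences vanish, so the minimal degree is 3.

3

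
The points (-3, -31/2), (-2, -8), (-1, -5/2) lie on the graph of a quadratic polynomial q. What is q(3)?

-1/2

Write q(s) = as^2 + bs + c. Substituting each data point gives a linear system:
  9a - 3b + c = -31/2
  4a - 2b + c = -8
  a - b + c = -5/2
Solving the system yields a = -1, b = 5/2, c = 1.
So q(s) = -s^2 + (5/2)s + 1.
Then q(3) = -1/2.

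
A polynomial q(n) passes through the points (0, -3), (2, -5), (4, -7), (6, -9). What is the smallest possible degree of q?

1

Forward differences of the values at n = 0, 2, 4, 6:
  q  : -3  -5  -7  -9
  Δ  : -2  -2  -2
  Δ^2: 0  0
  Δ^3: 0
The first differences are constant (-2) and nonzero, while all higher differences vanish, so the minimal degree is 1.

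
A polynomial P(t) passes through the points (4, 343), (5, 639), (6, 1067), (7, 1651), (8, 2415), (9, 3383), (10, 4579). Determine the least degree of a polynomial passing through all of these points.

Forward differences of the values at t = 4, 5, 6, 7, 8, 9, 10:
  P  : 343  639  1067  1651  2415  3383  4579
  Δ  : 296  428  584  764  968  1196
  Δ^2: 132  156  180  204  228
  Δ^3: 24  24  24  24
  Δ^4: 0  0  0
  Δ^5: 0  0
  Δ^6: 0
The third differences are constant (24) and nonzero, while all higher differences vanish, so the minimal degree is 3.

3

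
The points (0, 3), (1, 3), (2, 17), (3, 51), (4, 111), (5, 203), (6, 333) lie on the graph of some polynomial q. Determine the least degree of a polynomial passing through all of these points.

3

Forward differences of the values at u = 0, 1, 2, 3, 4, 5, 6:
  q  : 3  3  17  51  111  203  333
  Δ  : 0  14  34  60  92  130
  Δ^2: 14  20  26  32  38
  Δ^3: 6  6  6  6
  Δ^4: 0  0  0
  Δ^5: 0  0
  Δ^6: 0
The third differences are constant (6) and nonzero, while all higher differences vanish, so the minimal degree is 3.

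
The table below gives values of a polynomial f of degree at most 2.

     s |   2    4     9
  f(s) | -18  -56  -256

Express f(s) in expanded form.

f(s) = -3s^2 - s - 4

Write f(s) = as^2 + bs + c. Substituting each data point gives a linear system:
  4a + 2b + c = -18
  16a + 4b + c = -56
  81a + 9b + c = -256
Solving the system yields a = -3, b = -1, c = -4.
So f(s) = -3s^2 - s - 4.
Check: f(4) = -56. ✓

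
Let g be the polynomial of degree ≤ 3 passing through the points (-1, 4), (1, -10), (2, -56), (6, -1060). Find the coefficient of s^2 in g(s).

Write g(s) = as^3 + bs^2 + cs + d. Substituting each data point gives a linear system:
  -a + b - c + d = 4
  a + b + c + d = -10
  8a + 4b + 2c + d = -56
  216a + 36b + 6c + d = -1060
Solving the system yields a = -4, b = -5, c = -3, d = 2.
So g(s) = -4s^3 - 5s^2 - 3s + 2.
The coefficient of s^2 is -5.

-5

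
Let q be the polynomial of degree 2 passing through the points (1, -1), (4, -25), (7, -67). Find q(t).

Write q(t) = at^2 + bt + c. Substituting each data point gives a linear system:
  a + b + c = -1
  16a + 4b + c = -25
  49a + 7b + c = -67
Solving the system yields a = -1, b = -3, c = 3.
So q(t) = -t^2 - 3t + 3.
Check: q(4) = -25. ✓

q(t) = -t^2 - 3t + 3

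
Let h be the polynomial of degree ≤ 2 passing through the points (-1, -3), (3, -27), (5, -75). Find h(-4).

-48

Write h(s) = as^2 + bs + c. Substituting each data point gives a linear system:
  a - b + c = -3
  9a + 3b + c = -27
  25a + 5b + c = -75
Solving the system yields a = -3, b = 0, c = 0.
So h(s) = -3s^2.
Then h(-4) = -48.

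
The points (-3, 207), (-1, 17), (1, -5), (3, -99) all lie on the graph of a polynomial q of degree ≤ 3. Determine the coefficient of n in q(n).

Write q(n) = an^3 + bn^2 + cn + d. Substituting each data point gives a linear system:
  -27a + 9b - 3c + d = 207
  -a + b - c + d = 17
  a + b + c + d = -5
  27a + 9b + 3c + d = -99
Solving the system yields a = -5, b = 6, c = -6, d = 0.
So q(n) = -5n^3 + 6n^2 - 6n.
The coefficient of n is -6.

-6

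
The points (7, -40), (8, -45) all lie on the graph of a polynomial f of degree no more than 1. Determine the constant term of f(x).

Write f(x) = ax + b. Substituting each data point gives a linear system:
  7a + b = -40
  8a + b = -45
Solving the system yields a = -5, b = -5.
So f(x) = -5x - 5.
The constant term is -5.

-5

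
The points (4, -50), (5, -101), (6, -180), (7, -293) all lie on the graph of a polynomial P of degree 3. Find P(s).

Using the Lagrange interpolation formula with nodes 4, 5, 6, 7:
  L_0(s) = (s - 5)(s - 6)(s - 7) / -6
  L_1(s) = (s - 4)(s - 6)(s - 7) / 2
  L_2(s) = (s - 4)(s - 5)(s - 7) / -2
  L_3(s) = (s - 4)(s - 5)(s - 6) / 6
Then P(s) = -50·L_0(s) - 101·L_1(s) - 180·L_2(s) - 293·L_3(s).
Expanding and collecting terms gives P(s) = -s^3 + s^2 + s - 6.
Check: P(4) = -50. ✓

P(s) = -s^3 + s^2 + s - 6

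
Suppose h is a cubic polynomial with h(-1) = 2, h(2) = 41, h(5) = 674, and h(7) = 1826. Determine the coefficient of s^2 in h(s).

Write h(s) = as^3 + bs^2 + cs + d. Substituting each data point gives a linear system:
  -a + b - c + d = 2
  8a + 4b + 2c + d = 41
  125a + 25b + 5c + d = 674
  343a + 49b + 7c + d = 1826
Solving the system yields a = 5, b = 3, c = -5, d = -1.
So h(s) = 5s^3 + 3s^2 - 5s - 1.
The coefficient of s^2 is 3.

3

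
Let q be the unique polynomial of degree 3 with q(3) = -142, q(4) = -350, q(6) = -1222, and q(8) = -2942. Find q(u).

q(u) = -6u^3 + 2u^2 + 2

Write q(u) = au^3 + bu^2 + cu + d. Substituting each data point gives a linear system:
  27a + 9b + 3c + d = -142
  64a + 16b + 4c + d = -350
  216a + 36b + 6c + d = -1222
  512a + 64b + 8c + d = -2942
Solving the system yields a = -6, b = 2, c = 0, d = 2.
So q(u) = -6u³ + 2u² + 2.
Check: q(6) = -1222. ✓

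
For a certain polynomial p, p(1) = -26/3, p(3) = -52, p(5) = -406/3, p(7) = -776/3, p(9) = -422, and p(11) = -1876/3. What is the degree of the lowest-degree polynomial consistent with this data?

Forward differences of the values at n = 1, 3, 5, 7, 9, 11:
  p  : -26/3  -52  -406/3  -776/3  -422  -1876/3
  Δ  : -130/3  -250/3  -370/3  -490/3  -610/3
  Δ^2: -40  -40  -40  -40
  Δ^3: 0  0  0
  Δ^4: 0  0
  Δ^5: 0
The second differences are constant (-40) and nonzero, while all higher differences vanish, so the minimal degree is 2.

2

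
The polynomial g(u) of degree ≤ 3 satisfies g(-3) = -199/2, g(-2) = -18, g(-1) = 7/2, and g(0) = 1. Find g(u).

g(u) = 6u^3 + 6u^2 - (5/2)u + 1

Write g(u) = au^3 + bu^2 + cu + d. Substituting each data point gives a linear system:
  -27a + 9b - 3c + d = -199/2
  -8a + 4b - 2c + d = -18
  -a + b - c + d = 7/2
  d = 1
Solving the system yields a = 6, b = 6, c = -5/2, d = 1.
So g(u) = 6u^3 + 6u^2 - (5/2)u + 1.
Check: g(0) = 1. ✓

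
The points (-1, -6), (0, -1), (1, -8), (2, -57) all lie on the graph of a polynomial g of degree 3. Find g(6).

Write g(x) = ax^3 + bx^2 + cx + d. Substituting each data point gives a linear system:
  -a + b - c + d = -6
  d = -1
  a + b + c + d = -8
  8a + 4b + 2c + d = -57
Solving the system yields a = -5, b = -6, c = 4, d = -1.
So g(x) = -5x³ - 6x² + 4x - 1.
Then g(6) = -1273.

-1273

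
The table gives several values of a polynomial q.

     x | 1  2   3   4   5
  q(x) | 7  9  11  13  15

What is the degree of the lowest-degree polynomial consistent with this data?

1

Forward differences of the values at x = 1, 2, 3, 4, 5:
  q  : 7  9  11  13  15
  Δ  : 2  2  2  2
  Δ^2: 0  0  0
  Δ^3: 0  0
  Δ^4: 0
The first differences are constant (2) and nonzero, while all higher differences vanish, so the minimal degree is 1.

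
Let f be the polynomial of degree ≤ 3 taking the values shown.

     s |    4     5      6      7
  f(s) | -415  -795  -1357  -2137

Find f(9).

Using the Lagrange interpolation formula with nodes 4, 5, 6, 7:
  L_0(s) = (s - 5)(s - 6)(s - 7) / -6
  L_1(s) = (s - 4)(s - 6)(s - 7) / 2
  L_2(s) = (s - 4)(s - 5)(s - 7) / -2
  L_3(s) = (s - 4)(s - 5)(s - 6) / 6
Then f(s) = -415·L_0(s) - 795·L_1(s) - 1357·L_2(s) - 2137·L_3(s).
Expanding and collecting terms gives f(s) = -6s^3 - s^2 - 5s + 5.
Evaluating at s = 9: f(9) = -4495.

-4495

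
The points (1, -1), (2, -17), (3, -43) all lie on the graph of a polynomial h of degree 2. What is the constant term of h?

5

Write h(t) = at^2 + bt + c. Substituting each data point gives a linear system:
  a + b + c = -1
  4a + 2b + c = -17
  9a + 3b + c = -43
Solving the system yields a = -5, b = -1, c = 5.
So h(t) = -5t^2 - t + 5.
The constant term is 5.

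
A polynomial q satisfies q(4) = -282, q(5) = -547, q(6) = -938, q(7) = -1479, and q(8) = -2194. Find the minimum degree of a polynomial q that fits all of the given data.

Forward differences of the values at u = 4, 5, 6, 7, 8:
  q  : -282  -547  -938  -1479  -2194
  Δ  : -265  -391  -541  -715
  Δ^2: -126  -150  -174
  Δ^3: -24  -24
  Δ^4: 0
The third differences are constant (-24) and nonzero, while all higher differences vanish, so the minimal degree is 3.

3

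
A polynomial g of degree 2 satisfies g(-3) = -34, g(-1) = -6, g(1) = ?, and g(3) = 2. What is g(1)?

The 3 known points determine the degree-2 polynomial uniquely.
Write g(t) = at^2 + bt + c. Substituting each data point gives a linear system:
  9a - 3b + c = -34
  a - b + c = -6
  9a + 3b + c = 2
Solving the system yields a = -2, b = 6, c = 2.
So g(t) = -2t^2 + 6t + 2.
Then g(1) = 6.

6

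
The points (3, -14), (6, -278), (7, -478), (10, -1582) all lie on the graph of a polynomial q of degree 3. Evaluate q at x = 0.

-2

Using the Lagrange interpolation formula with nodes 3, 6, 7, 10:
  L_0(x) = (x - 6)(x - 7)(x - 10) / -84
  L_1(x) = (x - 3)(x - 7)(x - 10) / 12
  L_2(x) = (x - 3)(x - 6)(x - 10) / -12
  L_3(x) = (x - 3)(x - 6)(x - 7) / 84
Then q(x) = -14·L_0(x) - 278·L_1(x) - 478·L_2(x) - 1582·L_3(x).
Expanding and collecting terms gives q(x) = -2x³ + 4x² + 2x - 2.
Evaluating at x = 0: q(0) = -2.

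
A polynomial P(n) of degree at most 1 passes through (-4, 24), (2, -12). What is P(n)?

Write P(n) = an + b. Substituting each data point gives a linear system:
  -4a + b = 24
  2a + b = -12
Solving the system yields a = -6, b = 0.
So P(n) = -6n.
Check: P(-4) = 24. ✓

P(n) = -6n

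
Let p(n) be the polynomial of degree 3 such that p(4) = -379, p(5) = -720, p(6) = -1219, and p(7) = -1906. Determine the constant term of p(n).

5

Write p(n) = an^3 + bn^2 + cn + d. Substituting each data point gives a linear system:
  64a + 16b + 4c + d = -379
  125a + 25b + 5c + d = -720
  216a + 36b + 6c + d = -1219
  343a + 49b + 7c + d = -1906
Solving the system yields a = -5, b = -4, c = 0, d = 5.
So p(n) = -5n³ - 4n² + 5.
The constant term is 5.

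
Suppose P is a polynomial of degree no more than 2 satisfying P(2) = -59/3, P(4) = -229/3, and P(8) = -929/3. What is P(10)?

-1459/3

Using the Lagrange interpolation formula with nodes 2, 4, 8:
  L_0(x) = (x - 4)(x - 8) / 12
  L_1(x) = (x - 2)(x - 8) / -8
  L_2(x) = (x - 2)(x - 4) / 24
Then P(x) = -59/3·L_0(x) - 229/3·L_1(x) - 929/3·L_2(x).
Expanding and collecting terms gives P(x) = -5x^2 + (5/3)x - 3.
Evaluating at x = 10: P(10) = -1459/3.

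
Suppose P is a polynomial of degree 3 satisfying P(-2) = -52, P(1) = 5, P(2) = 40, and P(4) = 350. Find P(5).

Write P(s) = as^3 + bs^2 + cs + d. Substituting each data point gives a linear system:
  -8a + 4b - 2c + d = -52
  a + b + c + d = 5
  8a + 4b + 2c + d = 40
  64a + 16b + 4c + d = 350
Solving the system yields a = 6, b = -2, c = -1, d = 2.
So P(s) = 6s^3 - 2s^2 - s + 2.
Then P(5) = 697.

697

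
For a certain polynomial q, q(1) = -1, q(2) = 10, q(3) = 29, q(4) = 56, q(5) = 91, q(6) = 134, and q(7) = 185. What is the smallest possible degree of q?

2

Forward differences of the values at x = 1, 2, 3, 4, 5, 6, 7:
  q  : -1  10  29  56  91  134  185
  Δ  : 11  19  27  35  43  51
  Δ^2: 8  8  8  8  8
  Δ^3: 0  0  0  0
  Δ^4: 0  0  0
  Δ^5: 0  0
  Δ^6: 0
The second differences are constant (8) and nonzero, while all higher differences vanish, so the minimal degree is 2.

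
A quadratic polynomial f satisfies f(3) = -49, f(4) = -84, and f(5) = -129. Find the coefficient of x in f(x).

Write f(x) = ax^2 + bx + c. Substituting each data point gives a linear system:
  9a + 3b + c = -49
  16a + 4b + c = -84
  25a + 5b + c = -129
Solving the system yields a = -5, b = 0, c = -4.
So f(x) = -5x^2 - 4.
The coefficient of x is 0.

0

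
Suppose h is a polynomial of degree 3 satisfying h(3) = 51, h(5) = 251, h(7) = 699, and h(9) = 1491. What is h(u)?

Write h(u) = au^3 + bu^2 + cu + d. Substituting each data point gives a linear system:
  27a + 9b + 3c + d = 51
  125a + 25b + 5c + d = 251
  343a + 49b + 7c + d = 699
  729a + 81b + 9c + d = 1491
Solving the system yields a = 2, b = 1, c = -6, d = 6.
So h(u) = 2u^3 + u^2 - 6u + 6.
Check: h(9) = 1491. ✓

h(u) = 2u^3 + u^2 - 6u + 6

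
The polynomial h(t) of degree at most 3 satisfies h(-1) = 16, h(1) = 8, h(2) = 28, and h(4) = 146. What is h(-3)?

48

Write h(t) = at^3 + bt^2 + ct + d. Substituting each data point gives a linear system:
  -a + b - c + d = 16
  a + b + c + d = 8
  8a + 4b + 2c + d = 28
  64a + 16b + 4c + d = 146
Solving the system yields a = 1, b = 6, c = -5, d = 6.
So h(t) = t^3 + 6t^2 - 5t + 6.
Then h(-3) = 48.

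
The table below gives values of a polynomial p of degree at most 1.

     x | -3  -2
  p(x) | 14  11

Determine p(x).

p(x) = -3x + 5

Write p(x) = ax + b. Substituting each data point gives a linear system:
  -3a + b = 14
  -2a + b = 11
Solving the system yields a = -3, b = 5.
So p(x) = -3x + 5.
Check: p(-2) = 11. ✓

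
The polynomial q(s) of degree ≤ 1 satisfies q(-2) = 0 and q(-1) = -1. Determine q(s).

Using the Lagrange interpolation formula with nodes -2, -1:
  L_0(s) = (s + 1) / -1
  L_1(s) = (s + 2) / 1
Then q(s) = 0·L_0(s) - 1·L_1(s).
Expanding and collecting terms gives q(s) = -s - 2.
Check: q(-1) = -1. ✓

q(s) = -s - 2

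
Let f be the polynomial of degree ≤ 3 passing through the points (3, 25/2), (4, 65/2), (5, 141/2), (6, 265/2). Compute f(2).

Using the Lagrange interpolation formula with nodes 3, 4, 5, 6:
  L_0(x) = (x - 4)(x - 5)(x - 6) / -6
  L_1(x) = (x - 3)(x - 5)(x - 6) / 2
  L_2(x) = (x - 3)(x - 4)(x - 6) / -2
  L_3(x) = (x - 3)(x - 4)(x - 5) / 6
Then f(x) = 25/2·L_0(x) + 65/2·L_1(x) + 141/2·L_2(x) + 265/2·L_3(x).
Expanding and collecting terms gives f(x) = x^3 - 3x^2 + 4x + 1/2.
Evaluating at x = 2: f(2) = 9/2.

9/2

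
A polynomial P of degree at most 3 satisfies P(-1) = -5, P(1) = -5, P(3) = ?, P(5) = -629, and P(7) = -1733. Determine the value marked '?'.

-133

The 4 known points determine the degree-3 polynomial uniquely.
Write P(t) = at^3 + bt^2 + ct + d. Substituting each data point gives a linear system:
  -a + b - c + d = -5
  a + b + c + d = -5
  125a + 25b + 5c + d = -629
  343a + 49b + 7c + d = -1733
Solving the system yields a = -5, b = -1, c = 5, d = -4.
So P(t) = -5t^3 - t^2 + 5t - 4.
Then P(3) = -133.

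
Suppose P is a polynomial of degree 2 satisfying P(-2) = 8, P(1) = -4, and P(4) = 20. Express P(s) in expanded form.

P(s) = 2s^2 - 2s - 4

Write P(s) = as^2 + bs + c. Substituting each data point gives a linear system:
  4a - 2b + c = 8
  a + b + c = -4
  16a + 4b + c = 20
Solving the system yields a = 2, b = -2, c = -4.
So P(s) = 2s^2 - 2s - 4.
Check: P(1) = -4. ✓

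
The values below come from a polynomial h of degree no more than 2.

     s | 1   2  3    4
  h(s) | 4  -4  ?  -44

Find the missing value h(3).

The 3 known points determine the degree-2 polynomial uniquely.
Write h(s) = as^2 + bs + c. Substituting each data point gives a linear system:
  a + b + c = 4
  4a + 2b + c = -4
  16a + 4b + c = -44
Solving the system yields a = -4, b = 4, c = 4.
So h(s) = -4s² + 4s + 4.
Then h(3) = -20.

-20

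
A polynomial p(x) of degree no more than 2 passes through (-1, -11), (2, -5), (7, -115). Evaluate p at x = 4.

Using the Lagrange interpolation formula with nodes -1, 2, 7:
  L_0(x) = (x - 2)(x - 7) / 24
  L_1(x) = (x + 1)(x - 7) / -15
  L_2(x) = (x + 1)(x - 2) / 40
Then p(x) = -11·L_0(x) - 5·L_1(x) - 115·L_2(x).
Expanding and collecting terms gives p(x) = -3x^2 + 5x - 3.
Evaluating at x = 4: p(4) = -31.

-31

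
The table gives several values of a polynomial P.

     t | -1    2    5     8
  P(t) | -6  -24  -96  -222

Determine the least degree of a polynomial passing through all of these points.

2

Forward differences of the values at t = -1, 2, 5, 8:
  P  : -6  -24  -96  -222
  Δ  : -18  -72  -126
  Δ^2: -54  -54
  Δ^3: 0
The second differences are constant (-54) and nonzero, while all higher differences vanish, so the minimal degree is 2.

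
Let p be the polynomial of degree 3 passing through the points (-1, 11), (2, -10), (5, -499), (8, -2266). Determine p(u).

Using the Lagrange interpolation formula with nodes -1, 2, 5, 8:
  L_0(u) = (u - 2)(u - 5)(u - 8) / -162
  L_1(u) = (u + 1)(u - 5)(u - 8) / 54
  L_2(u) = (u + 1)(u - 2)(u - 8) / -54
  L_3(u) = (u + 1)(u - 2)(u - 5) / 162
Then p(u) = 11·L_0(u) - 10·L_1(u) - 499·L_2(u) - 2266·L_3(u).
Expanding and collecting terms gives p(u) = -5u³ + 4u² + 4u + 6.
Check: p(5) = -499. ✓

p(u) = -5u^3 + 4u^2 + 4u + 6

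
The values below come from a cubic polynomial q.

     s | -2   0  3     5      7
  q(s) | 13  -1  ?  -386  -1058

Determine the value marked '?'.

-82

The 4 known points determine the degree-3 polynomial uniquely.
Write q(s) = as^3 + bs^2 + cs + d. Substituting each data point gives a linear system:
  -8a + 4b - 2c + d = 13
  d = -1
  125a + 25b + 5c + d = -386
  343a + 49b + 7c + d = -1058
Solving the system yields a = -3, b = -1, c = 3, d = -1.
So q(s) = -3s³ - s² + 3s - 1.
Then q(3) = -82.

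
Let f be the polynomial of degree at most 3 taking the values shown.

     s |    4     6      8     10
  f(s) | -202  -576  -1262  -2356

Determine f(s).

Using the Lagrange interpolation formula with nodes 4, 6, 8, 10:
  L_0(s) = (s - 6)(s - 8)(s - 10) / -48
  L_1(s) = (s - 4)(s - 8)(s - 10) / 16
  L_2(s) = (s - 4)(s - 6)(s - 10) / -16
  L_3(s) = (s - 4)(s - 6)(s - 8) / 48
Then f(s) = -202·L_0(s) - 576·L_1(s) - 1262·L_2(s) - 2356·L_3(s).
Expanding and collecting terms gives f(s) = -2s³ - 3s² - 5s - 6.
Check: f(10) = -2356. ✓

f(s) = -2s^3 - 3s^2 - 5s - 6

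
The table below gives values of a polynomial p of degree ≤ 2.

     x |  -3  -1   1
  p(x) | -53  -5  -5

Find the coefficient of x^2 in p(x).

Write p(x) = ax^2 + bx + c. Substituting each data point gives a linear system:
  9a - 3b + c = -53
  a - b + c = -5
  a + b + c = -5
Solving the system yields a = -6, b = 0, c = 1.
So p(x) = -6x² + 1.
The leading coefficient is -6.

-6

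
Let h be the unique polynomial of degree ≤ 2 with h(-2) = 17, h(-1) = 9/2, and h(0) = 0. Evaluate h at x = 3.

Using the Lagrange interpolation formula with nodes -2, -1, 0:
  L_0(x) = (x + 1)x / 2
  L_1(x) = (x + 2)x / -1
  L_2(x) = (x + 2)(x + 1) / 2
Then h(x) = 17·L_0(x) + 9/2·L_1(x) + 0·L_2(x).
Expanding and collecting terms gives h(x) = 4x² - (1/2)x.
Evaluating at x = 3: h(3) = 69/2.

69/2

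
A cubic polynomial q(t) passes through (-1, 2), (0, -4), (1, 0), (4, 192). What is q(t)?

q(t) = 2t^3 + 5t^2 - 3t - 4

Using the Lagrange interpolation formula with nodes -1, 0, 1, 4:
  L_0(t) = t(t - 1)(t - 4) / -10
  L_1(t) = (t + 1)(t - 1)(t - 4) / 4
  L_2(t) = (t + 1)t(t - 4) / -6
  L_3(t) = (t + 1)t(t - 1) / 60
Then q(t) = 2·L_0(t) - 4·L_1(t) + 0·L_2(t) + 192·L_3(t).
Expanding and collecting terms gives q(t) = 2t^3 + 5t^2 - 3t - 4.
Check: q(4) = 192. ✓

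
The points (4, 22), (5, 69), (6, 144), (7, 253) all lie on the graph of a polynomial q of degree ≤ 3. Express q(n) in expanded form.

Write q(n) = an^3 + bn^2 + cn + d. Substituting each data point gives a linear system:
  64a + 16b + 4c + d = 22
  125a + 25b + 5c + d = 69
  216a + 36b + 6c + d = 144
  343a + 49b + 7c + d = 253
Solving the system yields a = 1, b = -1, c = -5, d = -6.
So q(n) = n³ - n² - 5n - 6.
Check: q(7) = 253. ✓

q(n) = n^3 - n^2 - 5n - 6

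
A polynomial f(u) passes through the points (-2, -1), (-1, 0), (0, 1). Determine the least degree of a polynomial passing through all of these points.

Forward differences of the values at u = -2, -1, 0:
  f  : -1  0  1
  Δ  : 1  1
  Δ^2: 0
The first differences are constant (1) and nonzero, while all higher differences vanish, so the minimal degree is 1.

1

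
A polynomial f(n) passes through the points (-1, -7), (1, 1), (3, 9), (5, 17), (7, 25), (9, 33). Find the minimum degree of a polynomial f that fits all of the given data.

1

Forward differences of the values at n = -1, 1, 3, 5, 7, 9:
  f  : -7  1  9  17  25  33
  Δ  : 8  8  8  8  8
  Δ^2: 0  0  0  0
  Δ^3: 0  0  0
  Δ^4: 0  0
  Δ^5: 0
The first differences are constant (8) and nonzero, while all higher differences vanish, so the minimal degree is 1.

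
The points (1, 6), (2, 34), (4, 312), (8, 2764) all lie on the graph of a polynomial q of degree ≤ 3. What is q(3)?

124

Using the Lagrange interpolation formula with nodes 1, 2, 4, 8:
  L_0(x) = (x - 2)(x - 4)(x - 8) / -21
  L_1(x) = (x - 1)(x - 4)(x - 8) / 12
  L_2(x) = (x - 1)(x - 2)(x - 8) / -24
  L_3(x) = (x - 1)(x - 2)(x - 4) / 168
Then q(x) = 6·L_0(x) + 34·L_1(x) + 312·L_2(x) + 2764·L_3(x).
Expanding and collecting terms gives q(x) = 6x³ - 5x² + x + 4.
Evaluating at x = 3: q(3) = 124.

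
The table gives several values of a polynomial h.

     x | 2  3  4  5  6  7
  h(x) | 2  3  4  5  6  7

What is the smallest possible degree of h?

Forward differences of the values at x = 2, 3, 4, 5, 6, 7:
  h  : 2  3  4  5  6  7
  Δ  : 1  1  1  1  1
  Δ^2: 0  0  0  0
  Δ^3: 0  0  0
  Δ^4: 0  0
  Δ^5: 0
The first differences are constant (1) and nonzero, while all higher differences vanish, so the minimal degree is 1.

1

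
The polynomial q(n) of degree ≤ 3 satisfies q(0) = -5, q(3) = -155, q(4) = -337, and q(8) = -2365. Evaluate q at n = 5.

Using the Lagrange interpolation formula with nodes 0, 3, 4, 8:
  L_0(n) = (n - 3)(n - 4)(n - 8) / -96
  L_1(n) = n(n - 4)(n - 8) / 15
  L_2(n) = n(n - 3)(n - 8) / -16
  L_3(n) = n(n - 3)(n - 4) / 160
Then q(n) = -5·L_0(n) - 155·L_1(n) - 337·L_2(n) - 2365·L_3(n).
Expanding and collecting terms gives q(n) = -4n^3 - 5n^2 + n - 5.
Evaluating at n = 5: q(5) = -625.

-625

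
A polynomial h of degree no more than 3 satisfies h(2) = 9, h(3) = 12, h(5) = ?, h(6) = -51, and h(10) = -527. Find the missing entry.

-12

The 4 known points determine the degree-3 polynomial uniquely.
Write h(n) = an^3 + bn^2 + cn + d. Substituting each data point gives a linear system:
  8a + 4b + 2c + d = 9
  27a + 9b + 3c + d = 12
  216a + 36b + 6c + d = -51
  1000a + 100b + 10c + d = -527
Solving the system yields a = -1, b = 5, c = -3, d = 3.
So h(n) = -n^3 + 5n^2 - 3n + 3.
Then h(5) = -12.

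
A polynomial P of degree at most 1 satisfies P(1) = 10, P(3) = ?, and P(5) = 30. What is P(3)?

On equispaced nodes a degree-1 polynomial has vanishing second forward difference, so
  P(1) - 2·P(3) + P(5) = 0.
Substituting the known values and solving for P(3):
  -2·P(3) = -40
  P(3) = 20.

20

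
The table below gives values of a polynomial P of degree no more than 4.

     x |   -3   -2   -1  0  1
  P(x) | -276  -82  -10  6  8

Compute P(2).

Write P(x) = ax^4 + bx^3 + cx^2 + dx + e. Substituting each data point gives a linear system:
  81a - 27b + 9c - 3d + e = -276
  16a - 8b + 4c - 2d + e = -82
  a - b + c - d + e = -10
  e = 6
  a + b + c + d + e = 8
Solving the system yields a = -1, b = 5, c = -6, d = 4, e = 6.
So P(x) = -x^4 + 5x^3 - 6x^2 + 4x + 6.
Then P(2) = 14.

14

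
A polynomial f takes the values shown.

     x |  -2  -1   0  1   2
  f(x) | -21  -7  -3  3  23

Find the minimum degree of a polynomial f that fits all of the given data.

Forward differences of the values at x = -2, -1, 0, 1, 2:
  f  : -21  -7  -3  3  23
  Δ  : 14  4  6  20
  Δ^2: -10  2  14
  Δ^3: 12  12
  Δ^4: 0
The third differences are constant (12) and nonzero, while all higher differences vanish, so the minimal degree is 3.

3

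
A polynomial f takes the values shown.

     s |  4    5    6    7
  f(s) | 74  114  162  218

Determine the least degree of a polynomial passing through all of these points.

Forward differences of the values at s = 4, 5, 6, 7:
  f  : 74  114  162  218
  Δ  : 40  48  56
  Δ^2: 8  8
  Δ^3: 0
The second differences are constant (8) and nonzero, while all higher differences vanish, so the minimal degree is 2.

2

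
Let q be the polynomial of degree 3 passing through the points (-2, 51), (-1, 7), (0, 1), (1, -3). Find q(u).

Using the Lagrange interpolation formula with nodes -2, -1, 0, 1:
  L_0(u) = (u + 1)u(u - 1) / -6
  L_1(u) = (u + 2)u(u - 1) / 2
  L_2(u) = (u + 2)(u + 1)(u - 1) / -2
  L_3(u) = (u + 2)(u + 1)u / 6
Then q(u) = 51·L_0(u) + 7·L_1(u) + 1·L_2(u) - 3·L_3(u).
Expanding and collecting terms gives q(u) = -6u^3 + u^2 + u + 1.
Check: q(0) = 1. ✓

q(u) = -6u^3 + u^2 + u + 1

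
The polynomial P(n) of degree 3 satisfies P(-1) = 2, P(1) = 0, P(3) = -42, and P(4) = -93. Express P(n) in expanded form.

Write P(n) = an^3 + bn^2 + cn + d. Substituting each data point gives a linear system:
  -a + b - c + d = 2
  a + b + c + d = 0
  27a + 9b + 3c + d = -42
  64a + 16b + 4c + d = -93
Solving the system yields a = -1, b = -2, c = 0, d = 3.
So P(n) = -n^3 - 2n^2 + 3.
Check: P(3) = -42. ✓

P(n) = -n^3 - 2n^2 + 3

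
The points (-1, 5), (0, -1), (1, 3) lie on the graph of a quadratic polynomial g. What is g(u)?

g(u) = 5u^2 - u - 1

Write g(u) = au^2 + bu + c. Substituting each data point gives a linear system:
  a - b + c = 5
  c = -1
  a + b + c = 3
Solving the system yields a = 5, b = -1, c = -1.
So g(u) = 5u² - u - 1.
Check: g(0) = -1. ✓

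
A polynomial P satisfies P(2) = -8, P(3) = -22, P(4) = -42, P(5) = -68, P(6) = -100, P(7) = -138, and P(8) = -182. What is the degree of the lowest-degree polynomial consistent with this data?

Forward differences of the values at x = 2, 3, 4, 5, 6, 7, 8:
  P  : -8  -22  -42  -68  -100  -138  -182
  Δ  : -14  -20  -26  -32  -38  -44
  Δ^2: -6  -6  -6  -6  -6
  Δ^3: 0  0  0  0
  Δ^4: 0  0  0
  Δ^5: 0  0
  Δ^6: 0
The second differences are constant (-6) and nonzero, while all higher differences vanish, so the minimal degree is 2.

2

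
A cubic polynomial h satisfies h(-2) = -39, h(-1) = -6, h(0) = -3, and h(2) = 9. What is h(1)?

-6

Using the Lagrange interpolation formula with nodes -2, -1, 0, 2:
  L_0(u) = (u + 1)u(u - 2) / -8
  L_1(u) = (u + 2)u(u - 2) / 3
  L_2(u) = (u + 2)(u + 1)(u - 2) / -4
  L_3(u) = (u + 2)(u + 1)u / 24
Then h(u) = -39·L_0(u) - 6·L_1(u) - 3·L_2(u) + 9·L_3(u).
Expanding and collecting terms gives h(u) = 4u³ - 3u² - 4u - 3.
Evaluating at u = 1: h(1) = -6.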